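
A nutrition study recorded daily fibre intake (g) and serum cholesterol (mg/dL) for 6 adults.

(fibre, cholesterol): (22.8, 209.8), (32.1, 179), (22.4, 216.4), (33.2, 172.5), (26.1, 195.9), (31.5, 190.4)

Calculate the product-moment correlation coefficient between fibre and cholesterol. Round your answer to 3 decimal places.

n = 6, Σx = 168.1, Σy = 1164, Σx² = 4827.71, Σy² = 227271.22, Σxy = 32214.29
nΣxy − ΣxΣy = 193285.74 − 195668.4 = -2382.66
nΣx² − (Σx)² = 28966.26 − 28257.61 = 708.65; nΣy² − (Σy)² = 1363627.32 − 1354896 = 8731.32
r = -2382.66 / √(708.65 × 8731.32) = -2382.66 / 2487.4585 ≈ -0.958

-0.958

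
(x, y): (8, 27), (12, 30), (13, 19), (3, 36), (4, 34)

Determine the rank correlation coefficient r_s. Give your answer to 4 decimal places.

-0.9000

Rank x: 3, 4, 5, 1, 2
Rank y: 2, 3, 1, 5, 4
d = rank(x) − rank(y): 1, 1, 4, -4, -2; Σd² = 38
ρ = 1 − 6Σd² / [n(n²−1)] = 1 − 6×38 / (5×24) = 1 − 228/120 ≈ -0.9000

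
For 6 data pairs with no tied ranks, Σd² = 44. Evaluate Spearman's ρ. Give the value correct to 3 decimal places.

-0.257

ρ = 1 − 6Σd² / [n(n²−1)] = 1 − 6×44 / (6×35)
  = 1 − 264/210 = 1 − 1.2571 ≈ -0.257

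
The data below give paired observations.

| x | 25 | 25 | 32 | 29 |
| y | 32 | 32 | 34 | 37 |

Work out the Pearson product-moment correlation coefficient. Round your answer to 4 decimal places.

n = 4, Σx = 111, Σy = 135, Σx² = 3115, Σy² = 4573, Σxy = 3761
nΣxy − ΣxΣy = 15044 − 14985 = 59
nΣx² − (Σx)² = 12460 − 12321 = 139; nΣy² − (Σy)² = 18292 − 18225 = 67
r = 59 / √(139 × 67) = 59 / 96.5039 ≈ 0.6114

0.6114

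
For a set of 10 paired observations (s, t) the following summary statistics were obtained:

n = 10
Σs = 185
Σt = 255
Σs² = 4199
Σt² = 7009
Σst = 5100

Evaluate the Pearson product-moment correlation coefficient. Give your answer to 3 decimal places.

0.610

r = (nΣst − ΣsΣt) / √[(nΣs² − (Σs)²)(nΣt² − (Σt)²)]
Numerator: 10×5100 − 185×255 = 3825
Denominator: √[(41990 − 34225)(70090 − 65025)] = √[7765 × 5065] = 6271.3416
r = 3825 / 6271.3416 ≈ 0.610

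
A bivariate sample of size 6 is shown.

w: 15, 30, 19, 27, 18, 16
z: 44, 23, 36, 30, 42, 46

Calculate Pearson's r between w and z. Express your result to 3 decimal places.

n = 6, Σw = 125, Σz = 221, Σw² = 2795, Σz² = 8541, Σwz = 4336
nΣwz − ΣwΣz = 26016 − 27625 = -1609
nΣw² − (Σw)² = 16770 − 15625 = 1145; nΣz² − (Σz)² = 51246 − 48841 = 2405
r = -1609 / √(1145 × 2405) = -1609 / 1659.4351 ≈ -0.970

-0.970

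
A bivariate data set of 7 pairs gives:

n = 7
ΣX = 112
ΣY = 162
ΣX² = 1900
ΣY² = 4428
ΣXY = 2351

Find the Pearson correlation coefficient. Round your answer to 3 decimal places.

-0.890

r = (nΣXY − ΣXΣY) / √[(nΣX² − (ΣX)²)(nΣY² − (ΣY)²)]
Numerator: 7×2351 − 112×162 = -1687
Denominator: √[(13300 − 12544)(30996 − 26244)] = √[756 × 4752] = 1895.3923
r = -1687 / 1895.3923 ≈ -0.890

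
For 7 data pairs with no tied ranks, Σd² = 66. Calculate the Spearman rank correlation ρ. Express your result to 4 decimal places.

-0.1786

ρ = 1 − 6Σd² / [n(n²−1)] = 1 − 6×66 / (7×48)
  = 1 − 396/336 = 1 − 1.17857 ≈ -0.1786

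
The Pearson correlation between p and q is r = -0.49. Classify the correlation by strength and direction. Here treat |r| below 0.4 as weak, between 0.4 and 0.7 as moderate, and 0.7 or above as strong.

moderate negative

r = -0.49 < 0 so the relationship is negative.
|r| = 0.49, which falls in the moderate range.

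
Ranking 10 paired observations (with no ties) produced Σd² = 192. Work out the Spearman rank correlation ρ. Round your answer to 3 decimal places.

ρ = 1 − 6Σd² / [n(n²−1)] = 1 − 6×192 / (10×99)
  = 1 − 1152/990 = 1 − 1.1636 ≈ -0.164

-0.164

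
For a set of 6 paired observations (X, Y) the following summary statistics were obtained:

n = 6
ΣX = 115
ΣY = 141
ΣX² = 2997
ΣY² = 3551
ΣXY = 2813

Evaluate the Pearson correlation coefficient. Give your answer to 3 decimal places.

0.255

r = (nΣXY − ΣXΣY) / √[(nΣX² − (ΣX)²)(nΣY² − (ΣY)²)]
Numerator: 6×2813 − 115×141 = 663
Denominator: √[(17982 − 13225)(21306 − 19881)] = √[4757 × 1425] = 2603.5985
r = 663 / 2603.5985 ≈ 0.255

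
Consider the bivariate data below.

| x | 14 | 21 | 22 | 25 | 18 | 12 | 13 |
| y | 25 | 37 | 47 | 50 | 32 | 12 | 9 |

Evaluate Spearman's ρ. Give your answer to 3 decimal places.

0.964

Rank x: 3, 5, 6, 7, 4, 1, 2
Rank y: 3, 5, 6, 7, 4, 2, 1
d = rank(x) − rank(y): 0, 0, 0, 0, 0, -1, 1; Σd² = 2
ρ = 1 − 6Σd² / [n(n²−1)] = 1 − 6×2 / (7×48) = 1 − 12/336 ≈ 0.964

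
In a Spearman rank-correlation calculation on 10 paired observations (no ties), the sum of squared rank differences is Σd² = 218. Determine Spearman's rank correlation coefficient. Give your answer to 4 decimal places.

ρ = 1 − 6Σd² / [n(n²−1)] = 1 − 6×218 / (10×99)
  = 1 − 1308/990 = 1 − 1.32121 ≈ -0.3212

-0.3212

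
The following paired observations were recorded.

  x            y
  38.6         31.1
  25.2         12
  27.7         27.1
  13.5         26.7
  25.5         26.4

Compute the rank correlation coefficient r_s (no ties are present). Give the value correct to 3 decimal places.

0.700

Rank x: 5, 2, 4, 1, 3
Rank y: 5, 1, 4, 3, 2
d = rank(x) − rank(y): 0, 1, 0, -2, 1; Σd² = 6
ρ = 1 − 6Σd² / [n(n²−1)] = 1 − 6×6 / (5×24) = 1 − 36/120 ≈ 0.700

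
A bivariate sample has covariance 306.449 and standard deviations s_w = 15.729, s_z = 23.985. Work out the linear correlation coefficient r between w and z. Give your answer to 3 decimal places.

0.812

r = Cov(w,z) / (s_w · s_z) = 306.449 / (15.729 × 23.985)
  = 306.449 / 377.2601 ≈ 0.812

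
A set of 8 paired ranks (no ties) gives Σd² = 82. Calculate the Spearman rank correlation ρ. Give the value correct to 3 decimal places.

0.024

ρ = 1 − 6Σd² / [n(n²−1)] = 1 − 6×82 / (8×63)
  = 1 − 492/504 = 1 − 0.9762 ≈ 0.024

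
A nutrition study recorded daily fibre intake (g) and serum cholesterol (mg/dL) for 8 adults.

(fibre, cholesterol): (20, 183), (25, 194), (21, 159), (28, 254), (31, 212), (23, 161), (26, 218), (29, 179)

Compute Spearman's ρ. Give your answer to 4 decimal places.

Rank fibre: 1, 4, 2, 6, 8, 3, 5, 7
Rank cholesterol: 4, 5, 1, 8, 6, 2, 7, 3
d = rank(fibre) − rank(cholesterol): -3, -1, 1, -2, 2, 1, -2, 4; Σd² = 40
ρ = 1 − 6Σd² / [n(n²−1)] = 1 − 6×40 / (8×63) = 1 − 240/504 ≈ 0.5238

0.5238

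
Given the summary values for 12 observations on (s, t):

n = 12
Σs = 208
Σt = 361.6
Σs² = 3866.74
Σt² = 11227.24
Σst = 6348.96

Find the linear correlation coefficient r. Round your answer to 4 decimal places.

r = (nΣst − ΣsΣt) / √[(nΣs² − (Σs)²)(nΣt² − (Σt)²)]
Numerator: 12×6348.96 − 208×361.6 = 974.72
Denominator: √[(46400.88 − 43264)(134726.88 − 130754.56)] = √[3136.88 × 3972.32] = 3529.9704
r = 974.72 / 3529.9704 ≈ 0.2761

0.2761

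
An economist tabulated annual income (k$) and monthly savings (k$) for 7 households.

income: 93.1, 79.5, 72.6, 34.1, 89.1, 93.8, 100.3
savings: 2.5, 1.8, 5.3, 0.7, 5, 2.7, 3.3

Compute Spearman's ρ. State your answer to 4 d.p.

0.2500

Rank income: 5, 3, 2, 1, 4, 6, 7
Rank savings: 3, 2, 7, 1, 6, 4, 5
d = rank(income) − rank(savings): 2, 1, -5, 0, -2, 2, 2; Σd² = 42
ρ = 1 − 6Σd² / [n(n²−1)] = 1 − 6×42 / (7×48) = 1 − 252/336 ≈ 0.2500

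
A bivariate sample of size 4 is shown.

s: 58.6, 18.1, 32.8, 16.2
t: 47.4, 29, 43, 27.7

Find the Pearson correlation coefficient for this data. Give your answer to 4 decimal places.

n = 4, Σs = 125.7, Σt = 147.1, Σs² = 5099.85, Σt² = 5704.05, Σst = 5161.68
nΣst − ΣsΣt = 20646.72 − 18490.47 = 2156.25
nΣs² − (Σs)² = 20399.4 − 15800.49 = 4598.91; nΣt² − (Σt)² = 22816.2 − 21638.41 = 1177.79
r = 2156.25 / √(4598.91 × 1177.79) = 2156.25 / 2327.3483 ≈ 0.9265

0.9265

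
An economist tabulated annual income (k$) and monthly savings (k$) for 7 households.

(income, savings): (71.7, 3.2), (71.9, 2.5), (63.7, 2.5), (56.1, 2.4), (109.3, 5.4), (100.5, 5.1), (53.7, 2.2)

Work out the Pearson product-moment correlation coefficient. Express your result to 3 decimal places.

n = 7, Σx = 526.9, Σy = 23.3, Σx² = 42445.83, Σy² = 88.51, Σxy = 1923.99
nΣxy − ΣxΣy = 13467.93 − 12276.77 = 1191.16
nΣx² − (Σx)² = 297120.81 − 277623.61 = 19497.2; nΣy² − (Σy)² = 619.57 − 542.89 = 76.68
r = 1191.16 / √(19497.2 × 76.68) = 1191.16 / 1222.7204 ≈ 0.974

0.974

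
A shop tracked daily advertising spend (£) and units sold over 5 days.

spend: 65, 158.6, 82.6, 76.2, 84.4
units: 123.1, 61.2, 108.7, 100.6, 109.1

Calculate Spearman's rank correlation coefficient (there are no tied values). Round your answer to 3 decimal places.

-0.600

Rank spend: 1, 5, 3, 2, 4
Rank units: 5, 1, 3, 2, 4
d = rank(spend) − rank(units): -4, 4, 0, 0, 0; Σd² = 32
ρ = 1 − 6Σd² / [n(n²−1)] = 1 − 6×32 / (5×24) = 1 − 192/120 ≈ -0.600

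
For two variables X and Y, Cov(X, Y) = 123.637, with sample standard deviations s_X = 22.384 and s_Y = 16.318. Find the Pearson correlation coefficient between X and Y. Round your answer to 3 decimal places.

r = Cov(X,Y) / (s_X · s_Y) = 123.637 / (22.384 × 16.318)
  = 123.637 / 365.2621 ≈ 0.338

0.338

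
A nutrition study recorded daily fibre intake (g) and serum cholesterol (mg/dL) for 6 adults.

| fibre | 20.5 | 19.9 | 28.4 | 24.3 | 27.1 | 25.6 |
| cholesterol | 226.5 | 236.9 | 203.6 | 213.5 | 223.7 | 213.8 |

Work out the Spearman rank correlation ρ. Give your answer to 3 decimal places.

Rank fibre: 2, 1, 6, 3, 5, 4
Rank cholesterol: 5, 6, 1, 2, 4, 3
d = rank(fibre) − rank(cholesterol): -3, -5, 5, 1, 1, 1; Σd² = 62
ρ = 1 − 6Σd² / [n(n²−1)] = 1 − 6×62 / (6×35) = 1 − 372/210 ≈ -0.771

-0.771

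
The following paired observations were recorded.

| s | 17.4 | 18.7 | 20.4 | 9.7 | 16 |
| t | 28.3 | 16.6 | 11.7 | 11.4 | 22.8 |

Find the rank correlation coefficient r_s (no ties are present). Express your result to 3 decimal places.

0.100

Rank s: 3, 4, 5, 1, 2
Rank t: 5, 3, 2, 1, 4
d = rank(s) − rank(t): -2, 1, 3, 0, -2; Σd² = 18
ρ = 1 − 6Σd² / [n(n²−1)] = 1 − 6×18 / (5×24) = 1 − 108/120 ≈ 0.100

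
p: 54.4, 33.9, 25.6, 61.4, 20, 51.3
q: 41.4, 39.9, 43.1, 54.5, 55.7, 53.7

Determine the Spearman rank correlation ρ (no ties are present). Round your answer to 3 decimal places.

Rank p: 5, 3, 2, 6, 1, 4
Rank q: 2, 1, 3, 5, 6, 4
d = rank(p) − rank(q): 3, 2, -1, 1, -5, 0; Σd² = 40
ρ = 1 − 6Σd² / [n(n²−1)] = 1 − 6×40 / (6×35) = 1 − 240/210 ≈ -0.143

-0.143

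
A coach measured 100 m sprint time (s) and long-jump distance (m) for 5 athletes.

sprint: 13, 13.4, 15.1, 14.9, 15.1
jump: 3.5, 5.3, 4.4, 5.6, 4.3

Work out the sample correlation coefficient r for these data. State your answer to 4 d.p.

0.2923

n = 5, Σx = 71.5, Σy = 23.1, Σx² = 1026.59, Σy² = 109.55, Σxy = 331.33
nΣxy − ΣxΣy = 1656.65 − 1651.65 = 5
nΣx² − (Σx)² = 5132.95 − 5112.25 = 20.7; nΣy² − (Σy)² = 547.75 − 533.61 = 14.14
r = 5 / √(20.7 × 14.14) = 5 / 17.1084 ≈ 0.2923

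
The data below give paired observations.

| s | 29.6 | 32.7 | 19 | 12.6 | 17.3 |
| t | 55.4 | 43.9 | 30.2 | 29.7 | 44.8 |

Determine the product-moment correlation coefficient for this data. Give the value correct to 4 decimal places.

n = 5, Σs = 111.2, Σt = 204, Σs² = 2764.5, Σt² = 8797.54, Σst = 4798.43
nΣst − ΣsΣt = 23992.15 − 22684.8 = 1307.35
nΣs² − (Σs)² = 13822.5 − 12365.44 = 1457.06; nΣt² − (Σt)² = 43987.7 − 41616 = 2371.7
r = 1307.35 / √(1457.06 × 2371.7) = 1307.35 / 1858.9538 ≈ 0.7033

0.7033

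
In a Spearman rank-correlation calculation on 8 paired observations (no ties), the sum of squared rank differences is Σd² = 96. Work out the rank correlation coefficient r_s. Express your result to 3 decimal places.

ρ = 1 − 6Σd² / [n(n²−1)] = 1 − 6×96 / (8×63)
  = 1 − 576/504 = 1 − 1.1429 ≈ -0.143

-0.143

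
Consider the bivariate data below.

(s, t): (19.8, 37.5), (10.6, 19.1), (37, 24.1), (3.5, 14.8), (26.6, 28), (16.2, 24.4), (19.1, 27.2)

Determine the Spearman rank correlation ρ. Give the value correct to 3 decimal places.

Rank s: 5, 2, 7, 1, 6, 3, 4
Rank t: 7, 2, 3, 1, 6, 4, 5
d = rank(s) − rank(t): -2, 0, 4, 0, 0, -1, -1; Σd² = 22
ρ = 1 − 6Σd² / [n(n²−1)] = 1 − 6×22 / (7×48) = 1 − 132/336 ≈ 0.607

0.607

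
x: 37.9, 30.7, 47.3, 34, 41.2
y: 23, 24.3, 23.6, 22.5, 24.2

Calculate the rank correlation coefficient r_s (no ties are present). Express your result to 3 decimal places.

-0.100

Rank x: 3, 1, 5, 2, 4
Rank y: 2, 5, 3, 1, 4
d = rank(x) − rank(y): 1, -4, 2, 1, 0; Σd² = 22
ρ = 1 − 6Σd² / [n(n²−1)] = 1 − 6×22 / (5×24) = 1 − 132/120 ≈ -0.100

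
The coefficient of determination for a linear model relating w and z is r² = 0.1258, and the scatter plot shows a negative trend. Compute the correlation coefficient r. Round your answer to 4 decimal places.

|r| = √0.1258 = 0.3547
The association is negative, so r = −0.3547.

-0.3547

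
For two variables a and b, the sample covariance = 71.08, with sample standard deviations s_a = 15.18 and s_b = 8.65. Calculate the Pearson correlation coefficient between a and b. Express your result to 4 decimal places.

r = Cov(a,b) / (s_a · s_b) = 71.08 / (15.18 × 8.65)
  = 71.08 / 131.3070 ≈ 0.5413

0.5413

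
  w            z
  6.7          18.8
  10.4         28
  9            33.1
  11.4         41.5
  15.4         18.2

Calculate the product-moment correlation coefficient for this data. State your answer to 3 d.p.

n = 5, Σw = 52.9, Σz = 139.6, Σw² = 601.17, Σz² = 4286.54, Σwz = 1468.44
nΣwz − ΣwΣz = 7342.2 − 7384.84 = -42.64
nΣw² − (Σw)² = 3005.85 − 2798.41 = 207.44; nΣz² − (Σz)² = 21432.7 − 19488.16 = 1944.54
r = -42.64 / √(207.44 × 1944.54) = -42.64 / 635.1184 ≈ -0.067

-0.067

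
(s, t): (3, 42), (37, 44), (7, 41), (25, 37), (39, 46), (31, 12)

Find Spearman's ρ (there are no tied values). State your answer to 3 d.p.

0.429

Rank s: 1, 5, 2, 3, 6, 4
Rank t: 4, 5, 3, 2, 6, 1
d = rank(s) − rank(t): -3, 0, -1, 1, 0, 3; Σd² = 20
ρ = 1 − 6Σd² / [n(n²−1)] = 1 − 6×20 / (6×35) = 1 − 120/210 ≈ 0.429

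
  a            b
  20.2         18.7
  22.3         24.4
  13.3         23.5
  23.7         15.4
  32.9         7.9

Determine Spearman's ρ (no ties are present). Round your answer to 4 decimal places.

Rank a: 2, 3, 1, 4, 5
Rank b: 3, 5, 4, 2, 1
d = rank(a) − rank(b): -1, -2, -3, 2, 4; Σd² = 34
ρ = 1 − 6Σd² / [n(n²−1)] = 1 − 6×34 / (5×24) = 1 − 204/120 ≈ -0.7000

-0.7000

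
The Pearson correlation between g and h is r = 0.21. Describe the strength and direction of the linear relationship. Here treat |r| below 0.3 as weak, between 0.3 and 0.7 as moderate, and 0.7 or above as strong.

weak positive

r = 0.21 > 0 so the relationship is positive.
|r| = 0.21, which falls in the weak range.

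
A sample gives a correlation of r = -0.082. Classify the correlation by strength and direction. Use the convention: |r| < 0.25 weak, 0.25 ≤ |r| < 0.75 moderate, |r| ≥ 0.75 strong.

weak negative

r = -0.082 < 0 so the relationship is negative.
|r| = 0.082, which falls in the weak range.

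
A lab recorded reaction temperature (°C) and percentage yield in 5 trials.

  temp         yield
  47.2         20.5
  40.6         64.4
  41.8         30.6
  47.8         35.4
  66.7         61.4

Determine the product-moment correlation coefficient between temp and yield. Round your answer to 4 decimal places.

n = 5, Σx = 244.1, Σy = 212.3, Σx² = 12357.17, Σy² = 10527.09, Σxy = 10648.82
nΣxy − ΣxΣy = 53244.1 − 51822.43 = 1421.67
nΣx² − (Σx)² = 61785.85 − 59584.81 = 2201.04; nΣy² − (Σy)² = 52635.45 − 45071.29 = 7564.16
r = 1421.67 / √(2201.04 × 7564.16) = 1421.67 / 4080.3209 ≈ 0.3484

0.3484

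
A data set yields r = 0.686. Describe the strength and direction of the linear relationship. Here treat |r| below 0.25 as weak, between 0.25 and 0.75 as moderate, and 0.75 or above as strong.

moderate positive

r = 0.686 > 0 so the relationship is positive.
|r| = 0.686, which falls in the moderate range.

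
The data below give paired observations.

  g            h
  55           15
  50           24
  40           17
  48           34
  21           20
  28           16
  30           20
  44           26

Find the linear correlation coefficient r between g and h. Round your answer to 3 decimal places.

0.292

n = 8, Σg = 316, Σh = 172, Σg² = 13490, Σh² = 3978, Σgh = 6949
nΣgh − ΣgΣh = 55592 − 54352 = 1240
nΣg² − (Σg)² = 107920 − 99856 = 8064; nΣh² − (Σh)² = 31824 − 29584 = 2240
r = 1240 / √(8064 × 2240) = 1240 / 4250.1012 ≈ 0.292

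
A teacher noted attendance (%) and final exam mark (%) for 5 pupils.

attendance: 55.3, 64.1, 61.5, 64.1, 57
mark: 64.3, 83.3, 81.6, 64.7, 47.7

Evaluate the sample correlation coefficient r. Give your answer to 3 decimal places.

n = 5, Σx = 302, Σy = 341.6, Σx² = 18306.96, Σy² = 24193.32, Σxy = 20779.89
nΣxy − ΣxΣy = 103899.45 − 103163.2 = 736.25
nΣx² − (Σx)² = 91534.8 − 91204 = 330.8; nΣy² − (Σy)² = 120966.6 − 116690.56 = 4276.04
r = 736.25 / √(330.8 × 4276.04) = 736.25 / 1189.3334 ≈ 0.619

0.619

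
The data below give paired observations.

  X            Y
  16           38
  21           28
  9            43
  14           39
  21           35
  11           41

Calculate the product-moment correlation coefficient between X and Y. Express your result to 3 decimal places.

-0.899

n = 6, ΣX = 92, ΣY = 224, ΣX² = 1536, ΣY² = 8504, ΣXY = 3315
nΣXY − ΣXΣY = 19890 − 20608 = -718
nΣX² − (ΣX)² = 9216 − 8464 = 752; nΣY² − (ΣY)² = 51024 − 50176 = 848
r = -718 / √(752 × 848) = -718 / 798.5587 ≈ -0.899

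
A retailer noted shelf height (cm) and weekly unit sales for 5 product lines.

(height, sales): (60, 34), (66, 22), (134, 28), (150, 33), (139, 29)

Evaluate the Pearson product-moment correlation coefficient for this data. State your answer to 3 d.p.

n = 5, Σx = 549, Σy = 146, Σx² = 67733, Σy² = 4354, Σxy = 16225
nΣxy − ΣxΣy = 81125 − 80154 = 971
nΣx² − (Σx)² = 338665 − 301401 = 37264; nΣy² − (Σy)² = 21770 − 21316 = 454
r = 971 / √(37264 × 454) = 971 / 4113.1321 ≈ 0.236

0.236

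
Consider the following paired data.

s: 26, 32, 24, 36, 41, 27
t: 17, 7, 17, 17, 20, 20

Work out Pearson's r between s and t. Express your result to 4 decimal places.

0.0507

n = 6, Σs = 186, Σt = 98, Σs² = 5982, Σt² = 1716, Σst = 3046
nΣst − ΣsΣt = 18276 − 18228 = 48
nΣs² − (Σs)² = 35892 − 34596 = 1296; nΣt² − (Σt)² = 10296 − 9604 = 692
r = 48 / √(1296 × 692) = 48 / 947.0121 ≈ 0.0507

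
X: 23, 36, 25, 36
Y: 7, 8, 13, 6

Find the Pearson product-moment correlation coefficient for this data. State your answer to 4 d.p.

-0.4610

n = 4, ΣX = 120, ΣY = 34, ΣX² = 3746, ΣY² = 318, ΣXY = 990
nΣXY − ΣXΣY = 3960 − 4080 = -120
nΣX² − (ΣX)² = 14984 − 14400 = 584; nΣY² − (ΣY)² = 1272 − 1156 = 116
r = -120 / √(584 × 116) = -120 / 260.2768 ≈ -0.4610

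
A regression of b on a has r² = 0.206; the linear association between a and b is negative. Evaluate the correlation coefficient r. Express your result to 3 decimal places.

|r| = √0.206 = 0.454
The association is negative, so r = −0.454.

-0.454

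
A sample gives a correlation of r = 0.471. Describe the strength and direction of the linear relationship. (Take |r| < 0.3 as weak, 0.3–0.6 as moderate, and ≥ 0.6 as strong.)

r = 0.471 > 0 so the relationship is positive.
|r| = 0.471, which falls in the moderate range.

moderate positive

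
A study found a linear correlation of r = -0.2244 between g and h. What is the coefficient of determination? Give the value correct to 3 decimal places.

0.050

r² = (-0.2244)² = 0.050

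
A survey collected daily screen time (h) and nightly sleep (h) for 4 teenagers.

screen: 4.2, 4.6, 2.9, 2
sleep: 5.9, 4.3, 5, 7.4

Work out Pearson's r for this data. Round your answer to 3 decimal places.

n = 4, Σx = 13.7, Σy = 22.6, Σx² = 51.21, Σy² = 133.06, Σxy = 73.86
nΣxy − ΣxΣy = 295.44 − 309.62 = -14.18
nΣx² − (Σx)² = 204.84 − 187.69 = 17.15; nΣy² − (Σy)² = 532.24 − 510.76 = 21.48
r = -14.18 / √(17.15 × 21.48) = -14.18 / 19.1933 ≈ -0.739

-0.739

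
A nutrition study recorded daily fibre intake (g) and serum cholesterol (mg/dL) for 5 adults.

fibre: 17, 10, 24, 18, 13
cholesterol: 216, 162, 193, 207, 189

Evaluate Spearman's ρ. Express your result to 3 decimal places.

Rank fibre: 3, 1, 5, 4, 2
Rank cholesterol: 5, 1, 3, 4, 2
d = rank(fibre) − rank(cholesterol): -2, 0, 2, 0, 0; Σd² = 8
ρ = 1 − 6Σd² / [n(n²−1)] = 1 − 6×8 / (5×24) = 1 − 48/120 ≈ 0.600

0.600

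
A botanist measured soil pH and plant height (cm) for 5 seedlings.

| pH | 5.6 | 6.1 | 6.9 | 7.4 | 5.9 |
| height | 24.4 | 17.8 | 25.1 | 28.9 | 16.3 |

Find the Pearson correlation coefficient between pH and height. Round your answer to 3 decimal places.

n = 5, Σx = 31.9, Σy = 112.5, Σx² = 205.75, Σy² = 2643.11, Σxy = 728.44
nΣxy − ΣxΣy = 3642.2 − 3588.75 = 53.45
nΣx² − (Σx)² = 1028.75 − 1017.61 = 11.14; nΣy² − (Σy)² = 13215.55 − 12656.25 = 559.3
r = 53.45 / √(11.14 × 559.3) = 53.45 / 78.9342 ≈ 0.677

0.677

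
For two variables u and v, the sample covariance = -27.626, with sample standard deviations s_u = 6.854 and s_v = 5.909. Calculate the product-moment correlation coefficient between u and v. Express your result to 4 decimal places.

-0.6821

r = Cov(u,v) / (s_u · s_v) = -27.626 / (6.854 × 5.909)
  = -27.626 / 40.5003 ≈ -0.6821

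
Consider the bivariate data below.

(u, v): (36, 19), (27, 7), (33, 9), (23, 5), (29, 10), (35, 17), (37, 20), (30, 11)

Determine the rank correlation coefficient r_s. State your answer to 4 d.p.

0.9286

Rank u: 7, 2, 5, 1, 3, 6, 8, 4
Rank v: 7, 2, 3, 1, 4, 6, 8, 5
d = rank(u) − rank(v): 0, 0, 2, 0, -1, 0, 0, -1; Σd² = 6
ρ = 1 − 6Σd² / [n(n²−1)] = 1 − 6×6 / (8×63) = 1 − 36/504 ≈ 0.9286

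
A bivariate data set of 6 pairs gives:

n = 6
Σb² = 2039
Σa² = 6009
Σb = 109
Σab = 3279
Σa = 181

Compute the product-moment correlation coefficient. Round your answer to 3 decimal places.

r = (nΣab − ΣaΣb) / √[(nΣa² − (Σa)²)(nΣb² − (Σb)²)]
Numerator: 6×3279 − 181×109 = -55
Denominator: √[(36054 − 32761)(12234 − 11881)] = √[3293 × 353] = 1078.1600
r = -55 / 1078.1600 ≈ -0.051

-0.051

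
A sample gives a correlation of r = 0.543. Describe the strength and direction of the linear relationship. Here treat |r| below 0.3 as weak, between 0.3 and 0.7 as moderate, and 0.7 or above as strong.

r = 0.543 > 0 so the relationship is positive.
|r| = 0.543, which falls in the moderate range.

moderate positive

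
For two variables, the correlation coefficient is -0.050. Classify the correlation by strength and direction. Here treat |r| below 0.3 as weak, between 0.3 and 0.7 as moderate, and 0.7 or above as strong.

r = -0.050 < 0 so the relationship is negative.
|r| = 0.050, which falls in the weak range.

weak negative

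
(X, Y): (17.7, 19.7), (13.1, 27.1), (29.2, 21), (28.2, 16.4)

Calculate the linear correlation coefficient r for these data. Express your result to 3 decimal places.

-0.727

n = 4, ΣX = 88.2, ΣY = 84.2, ΣX² = 2132.78, ΣY² = 1832.46, ΣXY = 1779.38
nΣXY − ΣXΣY = 7117.52 − 7426.44 = -308.92
nΣX² − (ΣX)² = 8531.12 − 7779.24 = 751.88; nΣY² − (ΣY)² = 7329.84 − 7089.64 = 240.2
r = -308.92 / √(751.88 × 240.2) = -308.92 / 424.9724 ≈ -0.727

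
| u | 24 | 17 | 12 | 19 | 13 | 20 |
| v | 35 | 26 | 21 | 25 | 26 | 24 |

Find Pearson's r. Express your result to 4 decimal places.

n = 6, Σu = 105, Σv = 157, Σu² = 1939, Σv² = 4219, Σuv = 2827
nΣuv − ΣuΣv = 16962 − 16485 = 477
nΣu² − (Σu)² = 11634 − 11025 = 609; nΣv² − (Σv)² = 25314 − 24649 = 665
r = 477 / √(609 × 665) = 477 / 636.3843 ≈ 0.7495

0.7495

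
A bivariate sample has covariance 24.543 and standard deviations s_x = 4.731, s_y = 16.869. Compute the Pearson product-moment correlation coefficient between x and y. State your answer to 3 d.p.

r = Cov(x,y) / (s_x · s_y) = 24.543 / (4.731 × 16.869)
  = 24.543 / 79.8072 ≈ 0.308

0.308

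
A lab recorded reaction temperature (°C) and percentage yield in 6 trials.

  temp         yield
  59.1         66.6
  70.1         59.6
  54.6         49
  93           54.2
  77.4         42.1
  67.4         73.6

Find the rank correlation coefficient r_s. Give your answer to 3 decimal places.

Rank temp: 2, 4, 1, 6, 5, 3
Rank yield: 5, 4, 2, 3, 1, 6
d = rank(temp) − rank(yield): -3, 0, -1, 3, 4, -3; Σd² = 44
ρ = 1 − 6Σd² / [n(n²−1)] = 1 − 6×44 / (6×35) = 1 − 264/210 ≈ -0.257

-0.257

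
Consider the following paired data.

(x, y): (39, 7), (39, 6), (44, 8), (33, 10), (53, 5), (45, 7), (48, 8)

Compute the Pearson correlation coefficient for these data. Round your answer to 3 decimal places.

n = 7, Σx = 301, Σy = 51, Σx² = 13205, Σy² = 387, Σxy = 2153
nΣxy − ΣxΣy = 15071 − 15351 = -280
nΣx² − (Σx)² = 92435 − 90601 = 1834; nΣy² − (Σy)² = 2709 − 2601 = 108
r = -280 / √(1834 × 108) = -280 / 445.0528 ≈ -0.629

-0.629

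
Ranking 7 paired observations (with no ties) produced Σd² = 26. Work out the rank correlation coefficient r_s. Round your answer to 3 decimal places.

0.536

ρ = 1 − 6Σd² / [n(n²−1)] = 1 − 6×26 / (7×48)
  = 1 − 156/336 = 1 − 0.4643 ≈ 0.536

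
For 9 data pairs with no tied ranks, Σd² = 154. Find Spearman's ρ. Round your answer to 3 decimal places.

ρ = 1 − 6Σd² / [n(n²−1)] = 1 − 6×154 / (9×80)
  = 1 − 924/720 = 1 − 1.2833 ≈ -0.283

-0.283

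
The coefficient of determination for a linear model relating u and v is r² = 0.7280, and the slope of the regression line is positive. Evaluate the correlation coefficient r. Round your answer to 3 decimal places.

0.853

|r| = √0.7280 = 0.853
The association is positive, so r = 0.853.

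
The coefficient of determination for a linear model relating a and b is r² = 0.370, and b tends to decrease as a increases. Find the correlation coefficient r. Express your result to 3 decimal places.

|r| = √0.370 = 0.608
The association is negative, so r = −0.608.

-0.608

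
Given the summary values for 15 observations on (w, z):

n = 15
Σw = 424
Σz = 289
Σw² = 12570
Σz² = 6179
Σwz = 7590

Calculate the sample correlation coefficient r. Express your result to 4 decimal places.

r = (nΣwz − ΣwΣz) / √[(nΣw² − (Σw)²)(nΣz² − (Σz)²)]
Numerator: 15×7590 − 424×289 = -8686
Denominator: √[(188550 − 179776)(92685 − 83521)] = √[8774 × 9164] = 8966.8799
r = -8686 / 8966.8799 ≈ -0.9687

-0.9687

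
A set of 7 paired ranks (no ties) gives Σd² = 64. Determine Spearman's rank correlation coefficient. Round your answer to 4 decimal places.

-0.1429

ρ = 1 − 6Σd² / [n(n²−1)] = 1 − 6×64 / (7×48)
  = 1 − 384/336 = 1 − 1.14286 ≈ -0.1429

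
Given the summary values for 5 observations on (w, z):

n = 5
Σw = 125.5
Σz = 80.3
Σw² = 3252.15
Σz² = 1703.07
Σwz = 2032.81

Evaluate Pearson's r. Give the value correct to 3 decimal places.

r = (nΣwz − ΣwΣz) / √[(nΣw² − (Σw)²)(nΣz² − (Σz)²)]
Numerator: 5×2032.81 − 125.5×80.3 = 86.4
Denominator: √[(16260.75 − 15750.25)(8515.35 − 6448.09)] = √[510.5 × 2067.26] = 1027.2956
r = 86.4 / 1027.2956 ≈ 0.084

0.084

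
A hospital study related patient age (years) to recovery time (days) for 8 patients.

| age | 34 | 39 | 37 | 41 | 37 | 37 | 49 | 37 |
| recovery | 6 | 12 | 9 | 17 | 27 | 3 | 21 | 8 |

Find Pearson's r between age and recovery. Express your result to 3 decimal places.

0.511

n = 8, Σx = 311, Σy = 103, Σx² = 12235, Σy² = 1793, Σxy = 4137
nΣxy − ΣxΣy = 33096 − 32033 = 1063
nΣx² − (Σx)² = 97880 − 96721 = 1159; nΣy² − (Σy)² = 14344 − 10609 = 3735
r = 1063 / √(1159 × 3735) = 1063 / 2080.5925 ≈ 0.511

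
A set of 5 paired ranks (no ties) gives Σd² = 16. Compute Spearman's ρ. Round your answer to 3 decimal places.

ρ = 1 − 6Σd² / [n(n²−1)] = 1 − 6×16 / (5×24)
  = 1 − 96/120 = 1 − 0.8000 ≈ 0.200

0.200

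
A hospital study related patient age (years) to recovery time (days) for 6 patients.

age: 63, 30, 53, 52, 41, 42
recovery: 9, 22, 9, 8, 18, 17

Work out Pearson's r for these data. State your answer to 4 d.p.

n = 6, Σx = 281, Σy = 83, Σx² = 13827, Σy² = 1323, Σxy = 3572
nΣxy − ΣxΣy = 21432 − 23323 = -1891
nΣx² − (Σx)² = 82962 − 78961 = 4001; nΣy² − (Σy)² = 7938 − 6889 = 1049
r = -1891 / √(4001 × 1049) = -1891 / 2048.6701 ≈ -0.9230

-0.9230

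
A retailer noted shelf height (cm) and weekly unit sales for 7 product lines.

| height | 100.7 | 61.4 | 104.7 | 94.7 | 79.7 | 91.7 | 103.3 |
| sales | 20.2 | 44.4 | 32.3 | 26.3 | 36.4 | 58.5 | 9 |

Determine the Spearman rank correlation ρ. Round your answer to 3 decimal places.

Rank height: 5, 1, 7, 4, 2, 3, 6
Rank sales: 2, 6, 4, 3, 5, 7, 1
d = rank(height) − rank(sales): 3, -5, 3, 1, -3, -4, 5; Σd² = 94
ρ = 1 − 6Σd² / [n(n²−1)] = 1 − 6×94 / (7×48) = 1 − 564/336 ≈ -0.679

-0.679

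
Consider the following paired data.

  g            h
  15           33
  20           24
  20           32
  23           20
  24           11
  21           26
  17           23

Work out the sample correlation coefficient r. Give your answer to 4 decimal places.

n = 7, Σg = 140, Σh = 169, Σg² = 2860, Σh² = 4415, Σgh = 3276
nΣgh − ΣgΣh = 22932 − 23660 = -728
nΣg² − (Σg)² = 20020 − 19600 = 420; nΣh² − (Σh)² = 30905 − 28561 = 2344
r = -728 / √(420 × 2344) = -728 / 992.2097 ≈ -0.7337

-0.7337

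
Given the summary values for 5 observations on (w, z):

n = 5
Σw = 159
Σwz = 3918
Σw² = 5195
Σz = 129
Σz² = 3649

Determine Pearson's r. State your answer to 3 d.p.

r = (nΣwz − ΣwΣz) / √[(nΣw² − (Σw)²)(nΣz² − (Σz)²)]
Numerator: 5×3918 − 159×129 = -921
Denominator: √[(25975 − 25281)(18245 − 16641)] = √[694 × 1604] = 1055.0716
r = -921 / 1055.0716 ≈ -0.873

-0.873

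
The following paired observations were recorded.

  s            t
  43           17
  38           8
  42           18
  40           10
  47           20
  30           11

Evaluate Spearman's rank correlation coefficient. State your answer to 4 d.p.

0.7714

Rank s: 5, 2, 4, 3, 6, 1
Rank t: 4, 1, 5, 2, 6, 3
d = rank(s) − rank(t): 1, 1, -1, 1, 0, -2; Σd² = 8
ρ = 1 − 6Σd² / [n(n²−1)] = 1 − 6×8 / (6×35) = 1 − 48/210 ≈ 0.7714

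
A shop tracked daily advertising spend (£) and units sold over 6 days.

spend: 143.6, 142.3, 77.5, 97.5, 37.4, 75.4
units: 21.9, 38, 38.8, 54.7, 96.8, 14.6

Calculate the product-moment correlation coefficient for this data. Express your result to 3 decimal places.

-0.608

n = 6, Σx = 573.7, Σy = 264.8, Σx² = 63466.67, Σy² = 16004.54, Σxy = 21613.65
nΣxy − ΣxΣy = 129681.9 − 151915.76 = -22233.86
nΣx² − (Σx)² = 380800.02 − 329131.69 = 51668.33; nΣy² − (Σy)² = 96027.24 − 70119.04 = 25908.2
r = -22233.86 / √(51668.33 × 25908.2) = -22233.86 / 36587.3397 ≈ -0.608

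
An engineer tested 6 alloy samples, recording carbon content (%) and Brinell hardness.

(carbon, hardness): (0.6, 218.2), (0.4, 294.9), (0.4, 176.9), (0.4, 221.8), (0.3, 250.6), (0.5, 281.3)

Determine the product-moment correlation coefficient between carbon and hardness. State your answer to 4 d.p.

n = 6, Σx = 2.6, Σy = 1443.7, Σx² = 1.18, Σy² = 356996.15, Σxy = 624.19
nΣxy − ΣxΣy = 3745.14 − 3753.62 = -8.48
nΣx² − (Σx)² = 7.08 − 6.76 = 0.32; nΣy² − (Σy)² = 2141976.9 − 2084269.69 = 57707.21
r = -8.48 / √(0.32 × 57707.21) = -8.48 / 135.8908 ≈ -0.0624

-0.0624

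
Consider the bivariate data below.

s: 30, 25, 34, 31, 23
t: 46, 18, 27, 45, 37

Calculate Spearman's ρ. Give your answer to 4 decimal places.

0.1000

Rank s: 3, 2, 5, 4, 1
Rank t: 5, 1, 2, 4, 3
d = rank(s) − rank(t): -2, 1, 3, 0, -2; Σd² = 18
ρ = 1 − 6Σd² / [n(n²−1)] = 1 − 6×18 / (5×24) = 1 − 108/120 ≈ 0.1000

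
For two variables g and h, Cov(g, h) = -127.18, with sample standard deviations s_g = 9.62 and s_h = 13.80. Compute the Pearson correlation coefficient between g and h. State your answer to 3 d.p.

-0.958

r = Cov(g,h) / (s_g · s_h) = -127.18 / (9.62 × 13.80)
  = -127.18 / 132.7560 ≈ -0.958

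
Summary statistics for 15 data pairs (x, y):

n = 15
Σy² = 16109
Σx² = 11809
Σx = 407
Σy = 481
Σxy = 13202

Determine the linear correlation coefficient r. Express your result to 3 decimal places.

0.208

r = (nΣxy − ΣxΣy) / √[(nΣx² − (Σx)²)(nΣy² − (Σy)²)]
Numerator: 15×13202 − 407×481 = 2263
Denominator: √[(177135 − 165649)(241635 − 231361)] = √[11486 × 10274] = 10863.1102
r = 2263 / 10863.1102 ≈ 0.208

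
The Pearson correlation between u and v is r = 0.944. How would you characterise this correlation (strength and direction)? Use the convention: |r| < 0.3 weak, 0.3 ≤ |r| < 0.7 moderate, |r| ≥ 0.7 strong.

r = 0.944 > 0 so the relationship is positive.
|r| = 0.944, which falls in the strong range.

strong positive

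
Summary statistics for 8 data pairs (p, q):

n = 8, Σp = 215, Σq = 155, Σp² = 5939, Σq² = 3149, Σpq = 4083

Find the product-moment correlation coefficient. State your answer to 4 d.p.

r = (nΣpq − ΣpΣq) / √[(nΣp² − (Σp)²)(nΣq² − (Σq)²)]
Numerator: 8×4083 − 215×155 = -661
Denominator: √[(47512 − 46225)(25192 − 24025)] = √[1287 × 1167] = 1225.5321
r = -661 / 1225.5321 ≈ -0.5394

-0.5394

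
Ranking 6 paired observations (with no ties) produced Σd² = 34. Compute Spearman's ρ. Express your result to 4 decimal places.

0.0286

ρ = 1 − 6Σd² / [n(n²−1)] = 1 − 6×34 / (6×35)
  = 1 − 204/210 = 1 − 0.97143 ≈ 0.0286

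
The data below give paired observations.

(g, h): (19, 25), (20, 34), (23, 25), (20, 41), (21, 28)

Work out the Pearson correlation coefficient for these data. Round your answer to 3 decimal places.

n = 5, Σg = 103, Σh = 153, Σg² = 2131, Σh² = 4871, Σgh = 3138
nΣgh − ΣgΣh = 15690 − 15759 = -69
nΣg² − (Σg)² = 10655 − 10609 = 46; nΣh² − (Σh)² = 24355 − 23409 = 946
r = -69 / √(46 × 946) = -69 / 208.6049 ≈ -0.331

-0.331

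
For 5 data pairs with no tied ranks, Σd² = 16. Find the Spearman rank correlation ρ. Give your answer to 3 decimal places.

0.200

ρ = 1 − 6Σd² / [n(n²−1)] = 1 − 6×16 / (5×24)
  = 1 − 96/120 = 1 − 0.8000 ≈ 0.200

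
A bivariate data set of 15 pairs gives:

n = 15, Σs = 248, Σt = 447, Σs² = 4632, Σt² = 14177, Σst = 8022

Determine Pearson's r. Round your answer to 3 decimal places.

r = (nΣst − ΣsΣt) / √[(nΣs² − (Σs)²)(nΣt² − (Σt)²)]
Numerator: 15×8022 − 248×447 = 9474
Denominator: √[(69480 − 61504)(212655 − 199809)] = √[7976 × 12846] = 10122.2377
r = 9474 / 10122.2377 ≈ 0.936

0.936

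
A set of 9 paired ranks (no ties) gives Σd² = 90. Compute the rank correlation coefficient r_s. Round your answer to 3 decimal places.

0.250

ρ = 1 − 6Σd² / [n(n²−1)] = 1 − 6×90 / (9×80)
  = 1 − 540/720 = 1 − 0.7500 ≈ 0.250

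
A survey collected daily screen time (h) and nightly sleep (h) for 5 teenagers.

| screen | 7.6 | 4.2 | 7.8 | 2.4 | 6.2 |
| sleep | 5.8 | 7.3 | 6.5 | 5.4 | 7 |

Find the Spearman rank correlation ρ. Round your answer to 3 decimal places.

Rank screen: 4, 2, 5, 1, 3
Rank sleep: 2, 5, 3, 1, 4
d = rank(screen) − rank(sleep): 2, -3, 2, 0, -1; Σd² = 18
ρ = 1 − 6Σd² / [n(n²−1)] = 1 − 6×18 / (5×24) = 1 − 108/120 ≈ 0.100

0.100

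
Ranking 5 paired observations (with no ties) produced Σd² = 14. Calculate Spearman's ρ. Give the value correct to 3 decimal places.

0.300

ρ = 1 − 6Σd² / [n(n²−1)] = 1 − 6×14 / (5×24)
  = 1 − 84/120 = 1 − 0.7000 ≈ 0.300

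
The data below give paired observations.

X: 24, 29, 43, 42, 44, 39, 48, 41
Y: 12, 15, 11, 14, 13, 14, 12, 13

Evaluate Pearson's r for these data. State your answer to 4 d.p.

n = 8, ΣX = 310, ΣY = 104, ΣX² = 12472, ΣY² = 1364, ΣXY = 4011
nΣXY − ΣXΣY = 32088 − 32240 = -152
nΣX² − (ΣX)² = 99776 − 96100 = 3676; nΣY² − (ΣY)² = 10912 − 10816 = 96
r = -152 / √(3676 × 96) = -152 / 594.0505 ≈ -0.2559

-0.2559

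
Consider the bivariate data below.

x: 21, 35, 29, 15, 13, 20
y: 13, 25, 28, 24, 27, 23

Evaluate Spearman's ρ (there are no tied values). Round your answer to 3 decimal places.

0.086

Rank x: 4, 6, 5, 2, 1, 3
Rank y: 1, 4, 6, 3, 5, 2
d = rank(x) − rank(y): 3, 2, -1, -1, -4, 1; Σd² = 32
ρ = 1 − 6Σd² / [n(n²−1)] = 1 − 6×32 / (6×35) = 1 − 192/210 ≈ 0.086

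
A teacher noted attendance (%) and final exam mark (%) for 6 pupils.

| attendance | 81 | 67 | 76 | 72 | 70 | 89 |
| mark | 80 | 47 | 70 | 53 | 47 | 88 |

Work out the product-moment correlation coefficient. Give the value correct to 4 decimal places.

0.9658

n = 6, Σx = 455, Σy = 385, Σx² = 34831, Σy² = 26271, Σxy = 29887
nΣxy − ΣxΣy = 179322 − 175175 = 4147
nΣx² − (Σx)² = 208986 − 207025 = 1961; nΣy² − (Σy)² = 157626 − 148225 = 9401
r = 4147 / √(1961 × 9401) = 4147 / 4293.6419 ≈ 0.9658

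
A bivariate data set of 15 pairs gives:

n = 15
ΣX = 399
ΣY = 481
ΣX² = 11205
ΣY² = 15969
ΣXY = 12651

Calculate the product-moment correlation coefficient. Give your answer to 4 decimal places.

-0.2529

r = (nΣXY − ΣXΣY) / √[(nΣX² − (ΣX)²)(nΣY² − (ΣY)²)]
Numerator: 15×12651 − 399×481 = -2154
Denominator: √[(168075 − 159201)(239535 − 231361)] = √[8874 × 8174] = 8516.8114
r = -2154 / 8516.8114 ≈ -0.2529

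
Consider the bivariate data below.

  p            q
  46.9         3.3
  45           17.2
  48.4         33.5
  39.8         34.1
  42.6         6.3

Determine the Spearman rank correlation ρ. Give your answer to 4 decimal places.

Rank p: 4, 3, 5, 1, 2
Rank q: 1, 3, 4, 5, 2
d = rank(p) − rank(q): 3, 0, 1, -4, 0; Σd² = 26
ρ = 1 − 6Σd² / [n(n²−1)] = 1 − 6×26 / (5×24) = 1 − 156/120 ≈ -0.3000

-0.3000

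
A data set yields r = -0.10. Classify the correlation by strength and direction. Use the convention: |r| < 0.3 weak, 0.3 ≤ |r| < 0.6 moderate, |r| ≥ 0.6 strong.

weak negative

r = -0.10 < 0 so the relationship is negative.
|r| = 0.10, which falls in the weak range.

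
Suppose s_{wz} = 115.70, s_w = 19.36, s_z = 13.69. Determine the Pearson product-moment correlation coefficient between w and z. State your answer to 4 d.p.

0.4365

r = Cov(w,z) / (s_w · s_z) = 115.70 / (19.36 × 13.69)
  = 115.70 / 265.0384 ≈ 0.4365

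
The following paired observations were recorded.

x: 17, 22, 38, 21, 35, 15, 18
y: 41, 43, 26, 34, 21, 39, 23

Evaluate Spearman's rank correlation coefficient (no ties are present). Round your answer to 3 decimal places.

-0.393

Rank x: 2, 5, 7, 4, 6, 1, 3
Rank y: 6, 7, 3, 4, 1, 5, 2
d = rank(x) − rank(y): -4, -2, 4, 0, 5, -4, 1; Σd² = 78
ρ = 1 − 6Σd² / [n(n²−1)] = 1 − 6×78 / (7×48) = 1 − 468/336 ≈ -0.393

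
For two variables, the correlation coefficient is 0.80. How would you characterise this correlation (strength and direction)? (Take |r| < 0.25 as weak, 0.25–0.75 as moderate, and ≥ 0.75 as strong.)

r = 0.80 > 0 so the relationship is positive.
|r| = 0.80, which falls in the strong range.

strong positive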